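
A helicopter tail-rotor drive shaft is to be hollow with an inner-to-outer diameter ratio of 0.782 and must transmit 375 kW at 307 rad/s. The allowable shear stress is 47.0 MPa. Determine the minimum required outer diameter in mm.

ω = 307 rad/s, so T = P/ω = 375×10³ / 307.0 = 1221 N·m.
For a hollow shaft with d_i/d_o = 0.782: τ_max = 16T/(π d_o³ (1−k⁴)), so d_o = [16T/(π τ_allow (1−k⁴))]^(1/3) = [16·1221/(π·4.70×10^7·0.6260)]^(1/3) = 0.05957 m.

59.6 mm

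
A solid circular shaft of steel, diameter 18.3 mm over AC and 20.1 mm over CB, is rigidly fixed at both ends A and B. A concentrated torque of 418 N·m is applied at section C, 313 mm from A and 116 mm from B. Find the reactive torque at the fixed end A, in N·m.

84.8 N·m

Compatibility: T_A·a/J_AC = T_B·b/J_CB with T_A + T_B = T₀.
J_AC = 1.10×10^-8 m⁴, J_CB = 1.60×10^-8 m⁴, so T_A = T₀·(J_AC/a)/((J_AC/a)+(J_CB/b)) = 84.84 N·m, T_B = 333.2 N·m.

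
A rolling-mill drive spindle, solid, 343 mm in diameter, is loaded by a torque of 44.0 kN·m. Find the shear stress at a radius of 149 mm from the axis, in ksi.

0.700 ksi

J = πd⁴/32 = π(0.343)⁴/32 = 1.359×10^-3 m⁴.
Shear stress varies linearly with radius: τ = T·r/J = 44000 × 0.149 / 1.359×10^-3 = 4.825×10^6 Pa.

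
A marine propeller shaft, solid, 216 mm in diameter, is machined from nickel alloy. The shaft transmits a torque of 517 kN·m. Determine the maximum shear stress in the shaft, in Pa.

J = πd⁴/32 = π(0.216)⁴/32 = 2.137×10^-4 m⁴.
τ_max = T·r/J = 517000 × 0.108 / 2.137×10^-4 = 2.613×10^8 Pa.

2.61e8 Pa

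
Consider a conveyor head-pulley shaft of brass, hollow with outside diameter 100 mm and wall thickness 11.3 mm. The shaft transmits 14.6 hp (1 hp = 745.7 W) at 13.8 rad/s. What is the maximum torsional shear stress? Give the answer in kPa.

ω = 13.8 rad/s, so T = P/ω = 14.6×745.7 / 13.80 = 788.9 N·m.
J = π(d_o⁴ − d_i⁴)/32 = π(0.100⁴ − 0.0774⁴)/32 = 6.294×10^-6 m⁴.
τ_max = T·r/J = 788.9 × 0.0500 / 6.294×10^-6 = 6.267×10^6 Pa.

6270 kPa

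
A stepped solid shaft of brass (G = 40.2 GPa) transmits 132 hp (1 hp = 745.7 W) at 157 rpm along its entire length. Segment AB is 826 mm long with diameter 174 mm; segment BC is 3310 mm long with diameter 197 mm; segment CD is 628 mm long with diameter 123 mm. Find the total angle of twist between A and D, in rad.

ω = 2π·157/60 = 16.44 rad/s, so T = P/ω = 132×745.7 / 16.44 = 5987 N·m.
J_AB = π(0.174)⁴/32 = 9.00×10^-5 m⁴; J_BC = π(0.197)⁴/32 = 1.48×10^-4 m⁴; J_CD = π(0.123)⁴/32 = 2.25×10^-5 m⁴.
θ = (T/G)·Σ L_i/J_i = (5987/40.2×10⁹)·(0.826/9.00×10^-5 + 3.31/1.48×10^-4 + 0.628/2.25×10^-5) = 8.863×10^-3 rad.

0.00886 rad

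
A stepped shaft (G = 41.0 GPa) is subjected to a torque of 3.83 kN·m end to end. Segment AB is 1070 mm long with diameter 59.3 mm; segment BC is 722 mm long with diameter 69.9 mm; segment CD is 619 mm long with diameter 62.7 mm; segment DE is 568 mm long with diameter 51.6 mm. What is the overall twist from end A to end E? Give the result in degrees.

12.9°

J_AB = π(0.0593)⁴/32 = 1.21×10^-6 m⁴; J_BC = π(0.0699)⁴/32 = 2.34×10^-6 m⁴; J_CD = π(0.0627)⁴/32 = 1.52×10^-6 m⁴; J_DE = π(0.0516)⁴/32 = 6.96×10^-7 m⁴.
θ = (T/G)·Σ L_i/J_i = (3830/41.0×10⁹)·(1.07/1.21×10^-6 + 0.722/2.34×10^-6 + 0.619/1.52×10^-6 + 0.568/6.96×10^-7) = 0.2255 rad.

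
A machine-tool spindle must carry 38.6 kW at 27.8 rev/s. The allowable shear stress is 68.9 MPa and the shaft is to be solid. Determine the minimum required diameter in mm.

ω = 2π·27.8 = 174.7 rad/s, so T = P/ω = 38.6×10³ / 174.7 = 221.0 N·m.
For a solid shaft τ_max = 16T/(πd³), so d = (16T/(π τ_allow))^(1/3) = (16·221.0/(π·6.89×10^7))^(1/3) = 0.02537 m.

25.4 mm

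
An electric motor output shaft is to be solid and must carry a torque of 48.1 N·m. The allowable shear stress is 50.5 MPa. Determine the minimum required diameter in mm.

For a solid shaft τ_max = 16T/(πd³), so d = (16T/(π τ_allow))^(1/3) = (16·48.10/(π·5.05×10^7))^(1/3) = 0.01693 m.

16.9 mm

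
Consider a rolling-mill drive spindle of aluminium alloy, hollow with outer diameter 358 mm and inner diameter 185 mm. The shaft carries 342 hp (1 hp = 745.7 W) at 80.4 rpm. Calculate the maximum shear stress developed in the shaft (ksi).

0.525 ksi

ω = 2π·80.4/60 = 8.419 rad/s, so T = P/ω = 342×745.7 / 8.419 = 30290 N·m.
J = π(d_o⁴ − d_i⁴)/32 = π(0.358⁴ − 0.185⁴)/32 = 1.498×10^-3 m⁴.
τ_max = T·r/J = 30290 × 0.179 / 1.498×10^-3 = 3.620×10^6 Pa.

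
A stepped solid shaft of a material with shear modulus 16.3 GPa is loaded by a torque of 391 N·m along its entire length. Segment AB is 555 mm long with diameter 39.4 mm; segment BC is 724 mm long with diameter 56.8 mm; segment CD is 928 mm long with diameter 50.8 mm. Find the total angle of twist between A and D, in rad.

0.107 rad

J_AB = π(0.0394)⁴/32 = 2.37×10^-7 m⁴; J_BC = π(0.0568)⁴/32 = 1.02×10^-6 m⁴; J_CD = π(0.0508)⁴/32 = 6.54×10^-7 m⁴.
θ = (T/G)·Σ L_i/J_i = (391.0/16.3×10⁹)·(0.555/2.37×10^-7 + 0.724/1.02×10^-6 + 0.928/6.54×10^-7) = 0.1073 rad.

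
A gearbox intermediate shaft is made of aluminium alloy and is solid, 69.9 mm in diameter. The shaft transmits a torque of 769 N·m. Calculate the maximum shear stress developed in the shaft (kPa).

J = πd⁴/32 = π(0.0699)⁴/32 = 2.344×10^-6 m⁴.
τ_max = T·r/J = 769.0 × 0.0350 / 2.344×10^-6 = 1.147×10^7 Pa.

11500 kPa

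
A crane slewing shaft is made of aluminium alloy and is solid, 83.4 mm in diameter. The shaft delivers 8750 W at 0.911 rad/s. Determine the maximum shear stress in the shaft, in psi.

ω = 0.911 rad/s, so T = P/ω = 8750 / 0.9110 = 9605 N·m.
J = πd⁴/32 = π(0.0834)⁴/32 = 4.750×10^-6 m⁴.
τ_max = T·r/J = 9605 × 0.0417 / 4.750×10^-6 = 8.433×10^7 Pa.

12200 psi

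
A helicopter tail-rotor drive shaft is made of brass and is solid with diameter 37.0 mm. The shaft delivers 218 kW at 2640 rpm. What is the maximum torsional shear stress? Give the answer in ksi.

ω = 2π·2640/60 = 276.5 rad/s, so T = P/ω = 218×10³ / 276.5 = 788.5 N·m.
J = πd⁴/32 = π(0.0370)⁴/32 = 1.840×10^-7 m⁴.
τ_max = T·r/J = 788.5 × 0.0185 / 1.840×10^-7 = 7.928×10^7 Pa.

11.5 ksi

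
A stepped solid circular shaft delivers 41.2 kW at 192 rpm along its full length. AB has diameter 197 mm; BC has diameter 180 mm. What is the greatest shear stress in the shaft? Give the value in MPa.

ω = 2π·192/60 = 20.11 rad/s, so T = P/ω = 41.2×10³ / 20.11 = 2049 N·m.
Under the same torque, τ_max = 16T/(πd³) is largest where d is smallest — segment BC (d = 180 mm).
τ_max = 16·2049/(π·(0.180)³) = 1.789×10^6 Pa.

1.79 MPa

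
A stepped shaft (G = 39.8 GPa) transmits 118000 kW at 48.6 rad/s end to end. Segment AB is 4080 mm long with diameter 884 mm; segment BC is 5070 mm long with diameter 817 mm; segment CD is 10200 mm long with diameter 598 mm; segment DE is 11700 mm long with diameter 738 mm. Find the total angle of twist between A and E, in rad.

0.0853 rad

ω = 48.6 rad/s, so T = P/ω = 118000×10³ / 48.60 = 2.428e6 N·m.
J_AB = π(0.884)⁴/32 = 0.0600 m⁴; J_BC = π(0.817)⁴/32 = 0.0437 m⁴; J_CD = π(0.598)⁴/32 = 0.0126 m⁴; J_DE = π(0.738)⁴/32 = 0.0291 m⁴.
θ = (T/G)·Σ L_i/J_i = (2.428e6/39.8×10⁹)·(4.08/0.0600 + 5.07/0.0437 + 10.2/0.0126 + 11.7/0.0291) = 0.08529 rad.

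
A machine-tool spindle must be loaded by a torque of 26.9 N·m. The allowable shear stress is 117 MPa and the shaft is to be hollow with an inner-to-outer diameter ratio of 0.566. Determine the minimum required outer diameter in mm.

For a hollow shaft with d_i/d_o = 0.566: τ_max = 16T/(π d_o³ (1−k⁴)), so d_o = [16T/(π τ_allow (1−k⁴))]^(1/3) = [16·26.90/(π·1.17×10^8·0.8974)]^(1/3) = 0.01093 m.

10.9 mm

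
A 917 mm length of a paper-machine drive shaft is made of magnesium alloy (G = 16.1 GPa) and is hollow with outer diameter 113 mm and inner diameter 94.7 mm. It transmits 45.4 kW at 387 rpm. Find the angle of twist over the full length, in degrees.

0.451°

ω = 2π·387/60 = 40.53 rad/s, so T = P/ω = 45.4×10³ / 40.53 = 1120 N·m.
J = π(d_o⁴ − d_i⁴)/32 = π(0.113⁴ − 0.0947⁴)/32 = 8.111×10^-6 m⁴.
θ = T·L/(G·J) = 1120 × 0.917 / (16.1×10⁹ × 8.111×10^-6) = 7.866×10^-3 rad.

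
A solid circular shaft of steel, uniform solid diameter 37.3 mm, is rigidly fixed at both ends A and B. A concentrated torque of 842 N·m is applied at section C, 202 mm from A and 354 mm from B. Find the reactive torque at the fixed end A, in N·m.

536 N·m

With uniform GJ and both ends fixed, compatibility θ_AC = θ_CB gives T_A·a = T_B·b, together with T_A + T_B = T₀.
T_A = T₀·b/(a+b) = 842.0·354/556.0 = 536.1 N·m; T_B = 305.9 N·m.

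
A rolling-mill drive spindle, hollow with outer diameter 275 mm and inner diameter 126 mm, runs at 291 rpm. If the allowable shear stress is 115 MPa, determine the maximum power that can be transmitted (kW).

13700 kW

J = π(d_o⁴ − d_i⁴)/32 = π(0.275⁴ − 0.126⁴)/32 = 5.367×10^-4 m⁴.
T_max = τ_allow·J/r = 1.15×10^8 × 5.367×10^-4 / 0.138 = 448900 N·m.
ω = 2π·291/60 = 30.47 rad/s, so P_max = T_max·ω = 1.368×10^7 W.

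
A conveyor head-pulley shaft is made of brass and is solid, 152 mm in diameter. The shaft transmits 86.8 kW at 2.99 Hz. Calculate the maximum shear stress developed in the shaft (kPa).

ω = 2π·2.99 = 18.79 rad/s, so T = P/ω = 86.8×10³ / 18.79 = 4620 N·m.
J = πd⁴/32 = π(0.152)⁴/32 = 5.241×10^-5 m⁴.
τ_max = T·r/J = 4620 × 0.0760 / 5.241×10^-5 = 6.701×10^6 Pa.

6700 kPa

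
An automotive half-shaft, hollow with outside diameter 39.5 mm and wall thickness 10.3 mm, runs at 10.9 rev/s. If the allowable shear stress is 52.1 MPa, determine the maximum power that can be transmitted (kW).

J = π(d_o⁴ − d_i⁴)/32 = π(0.0395⁴ − 0.0189⁴)/32 = 2.265×10^-7 m⁴.
T_max = τ_allow·J/r = 5.21×10^7 × 2.265×10^-7 / 0.0198 = 597.4 N·m.
ω = 2π·10.9 = 68.49 rad/s, so P_max = T_max·ω = 4.092×10^4 W.

40.9 kW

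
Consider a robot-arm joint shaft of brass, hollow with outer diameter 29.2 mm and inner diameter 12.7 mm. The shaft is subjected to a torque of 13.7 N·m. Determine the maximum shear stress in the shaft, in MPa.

J = π(d_o⁴ − d_i⁴)/32 = π(0.0292⁴ − 0.0127⁴)/32 = 6.882×10^-8 m⁴.
τ_max = T·r/J = 13.70 × 0.0146 / 6.882×10^-8 = 2.906×10^6 Pa.

2.91 MPa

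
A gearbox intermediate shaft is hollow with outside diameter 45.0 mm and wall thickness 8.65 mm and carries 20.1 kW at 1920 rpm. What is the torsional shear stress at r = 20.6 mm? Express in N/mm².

ω = 2π·1920/60 = 201.1 rad/s, so T = P/ω = 20.1×10³ / 201.1 = 99.97 N·m.
J = π(d_o⁴ − d_i⁴)/32 = π(0.0450⁴ − 0.0277⁴)/32 = 3.448×10^-7 m⁴.
Shear stress varies linearly with radius: τ = T·r/J = 99.97 × 0.0206 / 3.448×10^-7 = 5.973×10^6 Pa.

5.97 N/mm²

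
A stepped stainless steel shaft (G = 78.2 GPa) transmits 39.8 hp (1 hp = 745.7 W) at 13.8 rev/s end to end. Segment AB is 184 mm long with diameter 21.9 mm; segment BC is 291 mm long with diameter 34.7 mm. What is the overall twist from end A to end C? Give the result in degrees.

2.56°

ω = 2π·13.8 = 86.71 rad/s, so T = P/ω = 39.8×745.7 / 86.71 = 342.3 N·m.
J_AB = π(0.0219)⁴/32 = 2.26×10^-8 m⁴; J_BC = π(0.0347)⁴/32 = 1.42×10^-7 m⁴.
θ = (T/G)·Σ L_i/J_i = (342.3/78.2×10⁹)·(0.184/2.26×10^-8 + 0.291/1.42×10^-7) = 0.04461 rad.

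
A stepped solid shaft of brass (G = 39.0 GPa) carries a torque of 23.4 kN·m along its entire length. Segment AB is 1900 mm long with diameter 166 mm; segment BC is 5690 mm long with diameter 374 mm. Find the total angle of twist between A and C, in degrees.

J_AB = π(0.166)⁴/32 = 7.45×10^-5 m⁴; J_BC = π(0.374)⁴/32 = 1.92×10^-3 m⁴.
θ = (T/G)·Σ L_i/J_i = (23400/39.0×10⁹)·(1.90/7.45×10^-5 + 5.69/1.92×10^-3) = 0.01707 rad.

0.978°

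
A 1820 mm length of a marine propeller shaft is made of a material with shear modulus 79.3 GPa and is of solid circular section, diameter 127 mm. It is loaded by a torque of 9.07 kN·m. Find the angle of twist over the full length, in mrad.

8.15 mrad

J = πd⁴/32 = π(0.127)⁴/32 = 2.554×10^-5 m⁴.
θ = T·L/(G·J) = 9070 × 1.82 / (79.3×10⁹ × 2.554×10^-5) = 8.151×10^-3 rad.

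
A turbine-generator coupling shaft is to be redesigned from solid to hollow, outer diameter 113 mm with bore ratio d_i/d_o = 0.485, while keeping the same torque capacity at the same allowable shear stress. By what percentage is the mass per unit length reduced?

20.6 %

Equal τ_max and T ⇒ the solid shaft needs d_s³ = d_o³(1−k⁴), so d_s = 113·(1−0.485⁴)^(1/3) = 110.9 mm.
Area ratio A_h/A_s = d_o²(1−k²)/d_s² = (1−k²)/(1−k⁴)^(2/3) = 0.7944.
Mass saving = 1 − 0.7944 = 20.6 %.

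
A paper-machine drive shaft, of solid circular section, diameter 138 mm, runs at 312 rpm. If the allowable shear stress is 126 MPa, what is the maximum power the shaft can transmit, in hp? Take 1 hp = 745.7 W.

J = πd⁴/32 = π(0.138)⁴/32 = 3.561×10^-5 m⁴.
T_max = τ_allow·J/r = 1.26×10^8 × 3.561×10^-5 / 0.0690 = 65020 N·m.
ω = 2π·312/60 = 32.67 rad/s, so P_max = T_max·ω = 2.124×10^6 W.

2850 hp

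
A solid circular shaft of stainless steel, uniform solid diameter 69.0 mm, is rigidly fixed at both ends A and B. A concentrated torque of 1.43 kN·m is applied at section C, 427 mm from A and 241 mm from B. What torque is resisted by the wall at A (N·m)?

With uniform GJ and both ends fixed, compatibility θ_AC = θ_CB gives T_A·a = T_B·b, together with T_A + T_B = T₀.
T_A = T₀·b/(a+b) = 1430·241/668.0 = 515.9 N·m; T_B = 914.1 N·m.

516 N·m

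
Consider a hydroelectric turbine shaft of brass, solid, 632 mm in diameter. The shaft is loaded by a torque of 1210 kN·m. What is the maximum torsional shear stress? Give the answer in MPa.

J = πd⁴/32 = π(0.632)⁴/32 = 0.01566 m⁴.
τ_max = T·r/J = 1.210e6 × 0.316 / 0.01566 = 2.441×10^7 Pa.

24.4 MPa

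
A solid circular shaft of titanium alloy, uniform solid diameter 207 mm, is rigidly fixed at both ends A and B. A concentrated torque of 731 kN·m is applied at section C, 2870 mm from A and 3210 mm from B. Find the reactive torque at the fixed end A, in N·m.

With uniform GJ and both ends fixed, compatibility θ_AC = θ_CB gives T_A·a = T_B·b, together with T_A + T_B = T₀.
T_A = T₀·b/(a+b) = 731000·3210/6080 = 385900 N·m; T_B = 345100 N·m.

386000 N·m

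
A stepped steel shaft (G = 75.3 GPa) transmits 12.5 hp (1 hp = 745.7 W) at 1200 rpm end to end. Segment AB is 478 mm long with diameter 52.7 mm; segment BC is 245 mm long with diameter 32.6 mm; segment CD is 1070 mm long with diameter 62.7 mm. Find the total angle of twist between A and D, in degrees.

ω = 2π·1200/60 = 125.7 rad/s, so T = P/ω = 12.5×745.7 / 125.7 = 74.18 N·m.
J_AB = π(0.0527)⁴/32 = 7.57×10^-7 m⁴; J_BC = π(0.0326)⁴/32 = 1.11×10^-7 m⁴; J_CD = π(0.0627)⁴/32 = 1.52×10^-6 m⁴.
θ = (T/G)·Σ L_i/J_i = (74.18/75.3×10⁹)·(0.478/7.57×10^-7 + 0.245/1.11×10^-7 + 1.07/1.52×10^-6) = 3.493×10^-3 rad.

0.200°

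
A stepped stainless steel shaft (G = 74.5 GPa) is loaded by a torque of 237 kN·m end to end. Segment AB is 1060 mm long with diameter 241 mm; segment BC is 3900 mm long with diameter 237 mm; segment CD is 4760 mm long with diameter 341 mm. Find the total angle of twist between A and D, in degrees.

3.53°

J_AB = π(0.241)⁴/32 = 3.31×10^-4 m⁴; J_BC = π(0.237)⁴/32 = 3.10×10^-4 m⁴; J_CD = π(0.341)⁴/32 = 1.33×10^-3 m⁴.
θ = (T/G)·Σ L_i/J_i = (237000/74.5×10⁹)·(1.06/3.31×10^-4 + 3.90/3.10×10^-4 + 4.76/1.33×10^-3) = 0.06164 rad.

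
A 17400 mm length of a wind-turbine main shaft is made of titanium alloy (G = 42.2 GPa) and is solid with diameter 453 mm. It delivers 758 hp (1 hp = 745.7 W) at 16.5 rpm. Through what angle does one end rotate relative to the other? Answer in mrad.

32.6 mrad

ω = 2π·16.5/60 = 1.728 rad/s, so T = P/ω = 758×745.7 / 1.728 = 327100 N·m.
J = πd⁴/32 = π(0.453)⁴/32 = 4.134×10^-3 m⁴.
θ = T·L/(G·J) = 327100 × 17.4 / (42.2×10⁹ × 4.134×10^-3) = 0.03263 rad.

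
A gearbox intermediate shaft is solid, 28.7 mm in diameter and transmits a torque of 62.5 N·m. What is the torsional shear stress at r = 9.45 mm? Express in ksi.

1.29 ksi

J = πd⁴/32 = π(0.0287)⁴/32 = 6.661×10^-8 m⁴.
Shear stress varies linearly with radius: τ = T·r/J = 62.50 × 0.00945 / 6.661×10^-8 = 8.867×10^6 Pa.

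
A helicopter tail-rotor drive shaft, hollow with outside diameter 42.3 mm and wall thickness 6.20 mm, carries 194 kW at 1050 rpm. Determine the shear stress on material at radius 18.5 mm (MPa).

ω = 2π·1050/60 = 110.0 rad/s, so T = P/ω = 194×10³ / 110.0 = 1764 N·m.
J = π(d_o⁴ − d_i⁴)/32 = π(0.0423⁴ − 0.0299⁴)/32 = 2.358×10^-7 m⁴.
Shear stress varies linearly with radius: τ = T·r/J = 1764 × 0.0185 / 2.358×10^-7 = 1.384×10^8 Pa.

138 MPa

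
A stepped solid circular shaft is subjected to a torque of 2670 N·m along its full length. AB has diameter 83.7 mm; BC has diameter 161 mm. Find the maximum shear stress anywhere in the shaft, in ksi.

3.36 ksi

Under the same torque, τ_max = 16T/(πd³) is largest where d is smallest — segment AB (d = 83.7 mm).
τ_max = 16·2670/(π·(0.0837)³) = 2.319×10^7 Pa.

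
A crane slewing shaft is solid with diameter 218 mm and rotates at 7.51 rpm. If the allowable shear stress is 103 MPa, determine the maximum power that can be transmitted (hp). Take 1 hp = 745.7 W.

221 hp

J = πd⁴/32 = π(0.218)⁴/32 = 2.217×10^-4 m⁴.
T_max = τ_allow·J/r = 1.03×10^8 × 2.217×10^-4 / 0.109 = 209500 N·m.
ω = 2π·7.51/60 = 0.7864 rad/s, so P_max = T_max·ω = 1.648×10^5 W.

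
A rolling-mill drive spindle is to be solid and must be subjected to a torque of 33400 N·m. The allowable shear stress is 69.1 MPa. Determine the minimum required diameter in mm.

For a solid shaft τ_max = 16T/(πd³), so d = (16T/(π τ_allow))^(1/3) = (16·33400/(π·6.91×10^7))^(1/3) = 0.1350 m.

135 mm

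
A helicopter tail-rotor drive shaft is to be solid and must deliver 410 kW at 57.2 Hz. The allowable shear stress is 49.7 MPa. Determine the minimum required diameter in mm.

ω = 2π·57.2 = 359.4 rad/s, so T = P/ω = 410×10³ / 359.4 = 1141 N·m.
For a solid shaft τ_max = 16T/(πd³), so d = (16T/(π τ_allow))^(1/3) = (16·1141/(π·4.97×10^7))^(1/3) = 0.04890 m.

48.9 mm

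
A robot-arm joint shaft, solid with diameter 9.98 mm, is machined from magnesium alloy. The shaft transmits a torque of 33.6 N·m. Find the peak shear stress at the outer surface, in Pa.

1.72e8 Pa

J = πd⁴/32 = π(0.00998)⁴/32 = 9.739×10^-10 m⁴.
τ_max = T·r/J = 33.60 × 0.00499 / 9.739×10^-10 = 1.722×10^8 Pa.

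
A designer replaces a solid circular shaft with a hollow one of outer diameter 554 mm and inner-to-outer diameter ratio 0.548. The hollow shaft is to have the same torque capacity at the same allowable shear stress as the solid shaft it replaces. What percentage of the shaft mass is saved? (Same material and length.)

25.5 %

Equal τ_max and T ⇒ the solid shaft needs d_s³ = d_o³(1−k⁴), so d_s = 554·(1−0.548⁴)^(1/3) = 536.8 mm.
Area ratio A_h/A_s = d_o²(1−k²)/d_s² = (1−k²)/(1−k⁴)^(2/3) = 0.7452.
Mass saving = 1 − 0.7452 = 25.5 %.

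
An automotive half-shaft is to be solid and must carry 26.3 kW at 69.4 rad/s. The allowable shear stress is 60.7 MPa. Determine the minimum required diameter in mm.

ω = 69.4 rad/s, so T = P/ω = 26.3×10³ / 69.40 = 379.0 N·m.
For a solid shaft τ_max = 16T/(πd³), so d = (16T/(π τ_allow))^(1/3) = (16·379.0/(π·6.07×10^7))^(1/3) = 0.03168 m.

31.7 mm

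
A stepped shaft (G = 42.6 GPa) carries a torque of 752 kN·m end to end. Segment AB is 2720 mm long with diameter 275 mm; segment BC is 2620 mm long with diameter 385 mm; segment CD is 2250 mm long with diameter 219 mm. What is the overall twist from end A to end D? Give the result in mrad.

J_AB = π(0.275)⁴/32 = 5.61×10^-4 m⁴; J_BC = π(0.385)⁴/32 = 2.16×10^-3 m⁴; J_CD = π(0.219)⁴/32 = 2.26×10^-4 m⁴.
θ = (T/G)·Σ L_i/J_i = (752000/42.6×10⁹)·(2.72/5.61×10^-4 + 2.62/2.16×10^-3 + 2.25/2.26×10^-4) = 0.2828 rad.

283 mrad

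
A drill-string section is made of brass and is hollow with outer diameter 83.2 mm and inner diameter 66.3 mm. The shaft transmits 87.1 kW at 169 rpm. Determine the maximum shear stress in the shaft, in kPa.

ω = 2π·169/60 = 17.70 rad/s, so T = P/ω = 87.1×10³ / 17.70 = 4922 N·m.
J = π(d_o⁴ − d_i⁴)/32 = π(0.0832⁴ − 0.0663⁴)/32 = 2.807×10^-6 m⁴.
τ_max = T·r/J = 4922 × 0.0416 / 2.807×10^-6 = 7.293×10^7 Pa.

72900 kPa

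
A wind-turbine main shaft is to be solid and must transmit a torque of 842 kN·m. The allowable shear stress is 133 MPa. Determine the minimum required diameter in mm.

For a solid shaft τ_max = 16T/(πd³), so d = (16T/(π τ_allow))^(1/3) = (16·842000/(π·1.33×10^8))^(1/3) = 0.3183 m.

318 mm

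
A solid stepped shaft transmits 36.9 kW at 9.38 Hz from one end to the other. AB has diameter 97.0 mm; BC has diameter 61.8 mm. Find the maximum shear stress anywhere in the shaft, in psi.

1960 psi

ω = 2π·9.38 = 58.94 rad/s, so T = P/ω = 36.9×10³ / 58.94 = 626.1 N·m.
Under the same torque, τ_max = 16T/(πd³) is largest where d is smallest — segment BC (d = 61.8 mm).
τ_max = 16·626.1/(π·(0.0618)³) = 1.351×10^7 Pa.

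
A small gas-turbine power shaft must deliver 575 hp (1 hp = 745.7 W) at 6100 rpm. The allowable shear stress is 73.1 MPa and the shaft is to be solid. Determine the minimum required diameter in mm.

36.0 mm

ω = 2π·6100/60 = 638.8 rad/s, so T = P/ω = 575×745.7 / 638.8 = 671.2 N·m.
For a solid shaft τ_max = 16T/(πd³), so d = (16T/(π τ_allow))^(1/3) = (16·671.2/(π·7.31×10^7))^(1/3) = 0.03603 m.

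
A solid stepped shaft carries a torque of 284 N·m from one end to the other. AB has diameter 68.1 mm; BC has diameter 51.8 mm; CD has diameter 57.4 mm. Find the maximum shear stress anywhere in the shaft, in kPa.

10400 kPa

Under the same torque, τ_max = 16T/(πd³) is largest where d is smallest — segment BC (d = 51.8 mm).
τ_max = 16·284.0/(π·(0.0518)³) = 1.041×10^7 Pa.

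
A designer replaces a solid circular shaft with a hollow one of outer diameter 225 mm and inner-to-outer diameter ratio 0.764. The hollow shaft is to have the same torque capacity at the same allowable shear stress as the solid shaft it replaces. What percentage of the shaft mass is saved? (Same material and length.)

45.0 %

Equal τ_max and T ⇒ the solid shaft needs d_s³ = d_o³(1−k⁴), so d_s = 225·(1−0.764⁴)^(1/3) = 195.8 mm.
Area ratio A_h/A_s = d_o²(1−k²)/d_s² = (1−k²)/(1−k⁴)^(2/3) = 0.5496.
Mass saving = 1 − 0.5496 = 45.0 %.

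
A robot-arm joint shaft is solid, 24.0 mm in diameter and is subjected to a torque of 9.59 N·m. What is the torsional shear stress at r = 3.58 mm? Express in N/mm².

1.05 N/mm²

J = πd⁴/32 = π(0.0240)⁴/32 = 3.257×10^-8 m⁴.
Shear stress varies linearly with radius: τ = T·r/J = 9.590 × 0.00358 / 3.257×10^-8 = 1.054×10^6 Pa.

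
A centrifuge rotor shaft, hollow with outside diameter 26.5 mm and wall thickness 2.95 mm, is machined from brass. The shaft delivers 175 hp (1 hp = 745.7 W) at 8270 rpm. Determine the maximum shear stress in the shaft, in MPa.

65.0 MPa

ω = 2π·8270/60 = 866.0 rad/s, so T = P/ω = 175×745.7 / 866.0 = 150.7 N·m.
J = π(d_o⁴ − d_i⁴)/32 = π(0.0265⁴ − 0.0206⁴)/32 = 3.074×10^-8 m⁴.
τ_max = T·r/J = 150.7 × 0.0132 / 3.074×10^-8 = 6.496×10^7 Pa.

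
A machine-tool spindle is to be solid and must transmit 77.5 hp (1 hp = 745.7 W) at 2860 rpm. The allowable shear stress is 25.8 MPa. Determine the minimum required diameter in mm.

33.6 mm

ω = 2π·2860/60 = 299.5 rad/s, so T = P/ω = 77.5×745.7 / 299.5 = 193.0 N·m.
For a solid shaft τ_max = 16T/(πd³), so d = (16T/(π τ_allow))^(1/3) = (16·193.0/(π·2.58×10^7))^(1/3) = 0.03365 m.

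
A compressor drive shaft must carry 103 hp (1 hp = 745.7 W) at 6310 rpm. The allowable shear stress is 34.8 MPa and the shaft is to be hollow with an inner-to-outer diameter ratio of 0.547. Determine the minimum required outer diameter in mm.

26.5 mm

ω = 2π·6310/60 = 660.8 rad/s, so T = P/ω = 103×745.7 / 660.8 = 116.2 N·m.
For a hollow shaft with d_i/d_o = 0.547: τ_max = 16T/(π d_o³ (1−k⁴)), so d_o = [16T/(π τ_allow (1−k⁴))]^(1/3) = [16·116.2/(π·3.48×10^7·0.9105)]^(1/3) = 0.02654 m.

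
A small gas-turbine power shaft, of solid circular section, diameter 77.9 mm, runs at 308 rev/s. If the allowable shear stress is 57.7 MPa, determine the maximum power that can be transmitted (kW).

J = πd⁴/32 = π(0.0779)⁴/32 = 3.615×10^-6 m⁴.
T_max = τ_allow·J/r = 5.77×10^7 × 3.615×10^-6 / 0.0390 = 5356 N·m.
ω = 2π·308 = 1935 rad/s, so P_max = T_max·ω = 1.036×10^7 W.

10400 kW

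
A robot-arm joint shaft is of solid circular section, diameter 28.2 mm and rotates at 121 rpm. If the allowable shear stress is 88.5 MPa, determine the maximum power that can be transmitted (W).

J = πd⁴/32 = π(0.0282)⁴/32 = 6.209×10^-8 m⁴.
T_max = τ_allow·J/r = 8.85×10^7 × 6.209×10^-8 / 0.0141 = 389.7 N·m.
ω = 2π·121/60 = 12.67 rad/s, so P_max = T_max·ω = 4938 W.

4940 W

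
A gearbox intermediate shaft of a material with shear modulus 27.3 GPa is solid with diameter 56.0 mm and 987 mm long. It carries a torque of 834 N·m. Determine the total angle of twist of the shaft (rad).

0.0312 rad

J = πd⁴/32 = π(0.0560)⁴/32 = 9.655×10^-7 m⁴.
θ = T·L/(G·J) = 834.0 × 0.987 / (27.3×10⁹ × 9.655×10^-7) = 0.03123 rad.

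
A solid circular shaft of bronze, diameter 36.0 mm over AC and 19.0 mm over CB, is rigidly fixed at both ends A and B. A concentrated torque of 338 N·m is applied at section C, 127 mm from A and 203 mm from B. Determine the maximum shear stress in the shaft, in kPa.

Compatibility: T_A·a/J_AC = T_B·b/J_CB with T_A + T_B = T₀.
J_AC = 1.65×10^-7 m⁴, J_CB = 1.28×10^-8 m⁴, so T_A = T₀·(J_AC/a)/((J_AC/a)+(J_CB/b)) = 322.4 N·m, T_B = 15.65 N·m.
τ in each portion: τ_AC = 3.52×10^7 Pa, τ_CB = 1.16×10^7 Pa; maximum is in AC.
τ_max = T_AC·r/J = 322.4·0.0180/1.65×10^-7 = 3.519×10^7 Pa.

35200 kPa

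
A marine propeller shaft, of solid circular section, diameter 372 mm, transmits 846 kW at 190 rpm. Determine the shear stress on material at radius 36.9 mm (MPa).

ω = 2π·190/60 = 19.90 rad/s, so T = P/ω = 846×10³ / 19.90 = 42520 N·m.
J = πd⁴/32 = π(0.372)⁴/32 = 1.880×10^-3 m⁴.
Shear stress varies linearly with radius: τ = T·r/J = 42520 × 0.0369 / 1.880×10^-3 = 8.345×10^5 Pa.

0.835 MPa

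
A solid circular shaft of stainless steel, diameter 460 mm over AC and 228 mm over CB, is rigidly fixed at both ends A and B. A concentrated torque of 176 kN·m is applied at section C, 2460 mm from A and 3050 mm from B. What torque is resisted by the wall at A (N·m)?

168000 N·m

Compatibility: T_A·a/J_AC = T_B·b/J_CB with T_A + T_B = T₀.
J_AC = 4.40×10^-3 m⁴, J_CB = 2.65×10^-4 m⁴, so T_A = T₀·(J_AC/a)/((J_AC/a)+(J_CB/b)) = 167800 N·m, T_B = 8170 N·m.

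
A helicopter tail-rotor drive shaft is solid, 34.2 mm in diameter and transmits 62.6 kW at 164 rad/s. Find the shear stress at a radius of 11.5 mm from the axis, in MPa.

32.7 MPa

ω = 164 rad/s, so T = P/ω = 62.6×10³ / 164.0 = 381.7 N·m.
J = πd⁴/32 = π(0.0342)⁴/32 = 1.343×10^-7 m⁴.
Shear stress varies linearly with radius: τ = T·r/J = 381.7 × 0.0115 / 1.343×10^-7 = 3.268×10^7 Pa.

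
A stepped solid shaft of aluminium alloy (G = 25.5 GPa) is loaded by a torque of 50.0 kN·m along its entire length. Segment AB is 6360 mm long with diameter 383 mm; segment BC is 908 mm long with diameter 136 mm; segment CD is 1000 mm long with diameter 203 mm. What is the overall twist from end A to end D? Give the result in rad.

0.0707 rad

J_AB = π(0.383)⁴/32 = 2.11×10^-3 m⁴; J_BC = π(0.136)⁴/32 = 3.36×10^-5 m⁴; J_CD = π(0.203)⁴/32 = 1.67×10^-4 m⁴.
θ = (T/G)·Σ L_i/J_i = (50000/25.5×10⁹)·(6.36/2.11×10^-3 + 0.908/3.36×10^-5 + 1.00/1.67×10^-4) = 0.07067 rad.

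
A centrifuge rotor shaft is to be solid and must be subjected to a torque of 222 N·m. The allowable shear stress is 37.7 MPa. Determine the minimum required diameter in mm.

31.1 mm

For a solid shaft τ_max = 16T/(πd³), so d = (16T/(π τ_allow))^(1/3) = (16·222.0/(π·3.77×10^7))^(1/3) = 0.03107 m.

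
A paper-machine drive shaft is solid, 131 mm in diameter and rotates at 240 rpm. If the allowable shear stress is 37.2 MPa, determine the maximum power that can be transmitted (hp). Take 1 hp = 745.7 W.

J = πd⁴/32 = π(0.131)⁴/32 = 2.891×10^-5 m⁴.
T_max = τ_allow·J/r = 3.72×10^7 × 2.891×10^-5 / 0.0655 = 16420 N·m.
ω = 2π·240/60 = 25.13 rad/s, so P_max = T_max·ω = 4.127×10^5 W.

553 hp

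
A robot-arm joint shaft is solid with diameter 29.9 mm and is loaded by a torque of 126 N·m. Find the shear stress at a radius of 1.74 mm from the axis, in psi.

J = πd⁴/32 = π(0.0299)⁴/32 = 7.847×10^-8 m⁴.
Shear stress varies linearly with radius: τ = T·r/J = 126.0 × 0.00174 / 7.847×10^-8 = 2.794×10^6 Pa.

405 psi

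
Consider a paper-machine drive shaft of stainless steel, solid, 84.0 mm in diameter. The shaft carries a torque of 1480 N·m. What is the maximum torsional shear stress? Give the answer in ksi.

J = πd⁴/32 = π(0.0840)⁴/32 = 4.888×10^-6 m⁴.
τ_max = T·r/J = 1480 × 0.0420 / 4.888×10^-6 = 1.272×10^7 Pa.

1.84 ksi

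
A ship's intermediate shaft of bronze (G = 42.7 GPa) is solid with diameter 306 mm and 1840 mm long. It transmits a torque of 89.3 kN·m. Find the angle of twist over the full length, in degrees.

0.256°

J = πd⁴/32 = π(0.306)⁴/32 = 8.608×10^-4 m⁴.
θ = T·L/(G·J) = 89300 × 1.84 / (42.7×10⁹ × 8.608×10^-4) = 4.470×10^-3 rad.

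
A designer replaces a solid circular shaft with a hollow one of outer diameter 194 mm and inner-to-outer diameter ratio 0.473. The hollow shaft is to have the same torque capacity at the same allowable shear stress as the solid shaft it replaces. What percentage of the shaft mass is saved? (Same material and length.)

Equal τ_max and T ⇒ the solid shaft needs d_s³ = d_o³(1−k⁴), so d_s = 194·(1−0.473⁴)^(1/3) = 190.7 mm.
Area ratio A_h/A_s = d_o²(1−k²)/d_s² = (1−k²)/(1−k⁴)^(2/3) = 0.8033.
Mass saving = 1 − 0.8033 = 19.7 %.

19.7 %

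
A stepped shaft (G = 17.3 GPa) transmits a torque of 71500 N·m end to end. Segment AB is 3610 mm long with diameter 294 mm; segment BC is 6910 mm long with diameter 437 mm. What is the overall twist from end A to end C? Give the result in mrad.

28.3 mrad

J_AB = π(0.294)⁴/32 = 7.33×10^-4 m⁴; J_BC = π(0.437)⁴/32 = 3.58×10^-3 m⁴.
θ = (T/G)·Σ L_i/J_i = (71500/17.3×10⁹)·(3.61/7.33×10^-4 + 6.91/3.58×10^-3) = 0.02832 rad.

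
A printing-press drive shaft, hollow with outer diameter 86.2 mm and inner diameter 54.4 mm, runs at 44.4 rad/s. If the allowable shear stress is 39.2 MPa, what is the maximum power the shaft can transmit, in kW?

184 kW

J = π(d_o⁴ − d_i⁴)/32 = π(0.0862⁴ − 0.0544⁴)/32 = 4.561×10^-6 m⁴.
T_max = τ_allow·J/r = 3.92×10^7 × 4.561×10^-6 / 0.0431 = 4148 N·m.
ω = 44.4 rad/s, so P_max = T_max·ω = 1.842×10^5 W.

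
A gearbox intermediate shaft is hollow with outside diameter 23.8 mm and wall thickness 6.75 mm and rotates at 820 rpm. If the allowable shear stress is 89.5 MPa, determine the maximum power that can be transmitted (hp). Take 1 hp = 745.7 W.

26.3 hp

J = π(d_o⁴ − d_i⁴)/32 = π(0.0238⁴ − 0.0103⁴)/32 = 3.039×10^-8 m⁴.
T_max = τ_allow·J/r = 8.95×10^7 × 3.039×10^-8 / 0.0119 = 228.6 N·m.
ω = 2π·820/60 = 85.87 rad/s, so P_max = T_max·ω = 1.963×10^4 W.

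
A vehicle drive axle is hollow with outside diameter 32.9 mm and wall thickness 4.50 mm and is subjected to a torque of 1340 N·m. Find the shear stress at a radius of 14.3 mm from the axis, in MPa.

J = π(d_o⁴ − d_i⁴)/32 = π(0.0329⁴ − 0.0239⁴)/32 = 8.299×10^-8 m⁴.
Shear stress varies linearly with radius: τ = T·r/J = 1340 × 0.0143 / 8.299×10^-8 = 2.309×10^8 Pa.

231 MPa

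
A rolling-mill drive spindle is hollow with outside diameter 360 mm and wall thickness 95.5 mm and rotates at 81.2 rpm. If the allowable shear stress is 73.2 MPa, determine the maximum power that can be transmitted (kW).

J = π(d_o⁴ − d_i⁴)/32 = π(0.360⁴ − 0.169⁴)/32 = 1.569×10^-3 m⁴.
T_max = τ_allow·J/r = 7.32×10^7 × 1.569×10^-3 / 0.180 = 638000 N·m.
ω = 2π·81.2/60 = 8.503 rad/s, so P_max = T_max·ω = 5.425×10^6 W.

5430 kW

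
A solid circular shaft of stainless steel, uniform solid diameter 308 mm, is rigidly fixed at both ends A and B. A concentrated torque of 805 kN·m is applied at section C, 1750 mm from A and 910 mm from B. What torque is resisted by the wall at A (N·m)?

With uniform GJ and both ends fixed, compatibility θ_AC = θ_CB gives T_A·a = T_B·b, together with T_A + T_B = T₀.
T_A = T₀·b/(a+b) = 805000·910/2660 = 275400 N·m; T_B = 529600 N·m.

275000 N·m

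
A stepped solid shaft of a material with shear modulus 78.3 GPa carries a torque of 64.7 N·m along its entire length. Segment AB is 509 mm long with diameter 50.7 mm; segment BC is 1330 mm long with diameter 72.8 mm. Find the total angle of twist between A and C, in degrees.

0.0600°

J_AB = π(0.0507)⁴/32 = 6.49×10^-7 m⁴; J_BC = π(0.0728)⁴/32 = 2.76×10^-6 m⁴.
θ = (T/G)·Σ L_i/J_i = (64.70/78.3×10⁹)·(0.509/6.49×10^-7 + 1.33/2.76×10^-6) = 1.047×10^-3 rad.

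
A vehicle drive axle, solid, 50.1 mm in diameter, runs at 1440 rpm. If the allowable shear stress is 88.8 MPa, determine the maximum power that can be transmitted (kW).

331 kW

J = πd⁴/32 = π(0.0501)⁴/32 = 6.185×10^-7 m⁴.
T_max = τ_allow·J/r = 8.88×10^7 × 6.185×10^-7 / 0.0250 = 2193 N·m.
ω = 2π·1440/60 = 150.8 rad/s, so P_max = T_max·ω = 3.306×10^5 W.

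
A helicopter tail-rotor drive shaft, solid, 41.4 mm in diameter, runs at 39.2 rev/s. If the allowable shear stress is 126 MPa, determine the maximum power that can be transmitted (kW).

J = πd⁴/32 = π(0.0414)⁴/32 = 2.884×10^-7 m⁴.
T_max = τ_allow·J/r = 1.26×10^8 × 2.884×10^-7 / 0.0207 = 1756 N·m.
ω = 2π·39.2 = 246.3 rad/s, so P_max = T_max·ω = 4.324×10^5 W.

432 kW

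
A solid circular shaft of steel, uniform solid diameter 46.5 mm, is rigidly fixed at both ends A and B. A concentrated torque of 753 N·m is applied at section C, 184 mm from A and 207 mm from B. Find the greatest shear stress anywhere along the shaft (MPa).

With uniform GJ and both ends fixed, compatibility θ_AC = θ_CB gives T_A·a = T_B·b, together with T_A + T_B = T₀.
T_A = T₀·b/(a+b) = 753.0·207/391.0 = 398.6 N·m; T_B = 354.4 N·m.
τ in each portion: τ_AC = 2.02×10^7 Pa, τ_CB = 1.79×10^7 Pa; maximum is in AC.
τ_max = T_AC·r/J = 398.6·0.0232/4.59×10^-7 = 2.019×10^7 Pa.

20.2 MPa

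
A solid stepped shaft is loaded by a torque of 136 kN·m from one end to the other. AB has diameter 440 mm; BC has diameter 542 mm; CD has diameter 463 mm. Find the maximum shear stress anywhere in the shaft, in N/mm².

8.13 N/mm²

Under the same torque, τ_max = 16T/(πd³) is largest where d is smallest — segment AB (d = 440 mm).
τ_max = 16·136000/(π·(0.440)³) = 8.131×10^6 Pa.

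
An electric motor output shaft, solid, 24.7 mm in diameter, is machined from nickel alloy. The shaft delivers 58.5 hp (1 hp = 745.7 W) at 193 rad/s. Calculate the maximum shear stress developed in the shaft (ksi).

ω = 193 rad/s, so T = P/ω = 58.5×745.7 / 193.0 = 226.0 N·m.
J = πd⁴/32 = π(0.0247)⁴/32 = 3.654×10^-8 m⁴.
τ_max = T·r/J = 226.0 × 0.0123 / 3.654×10^-8 = 7.639×10^7 Pa.

11.1 ksi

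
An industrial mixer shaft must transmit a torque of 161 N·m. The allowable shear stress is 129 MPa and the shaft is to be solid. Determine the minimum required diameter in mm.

For a solid shaft τ_max = 16T/(πd³), so d = (16T/(π τ_allow))^(1/3) = (16·161.0/(π·1.29×10^8))^(1/3) = 0.01852 m.

18.5 mm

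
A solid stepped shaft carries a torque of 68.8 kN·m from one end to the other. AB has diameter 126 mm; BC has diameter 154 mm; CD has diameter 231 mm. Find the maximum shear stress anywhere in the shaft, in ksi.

Under the same torque, τ_max = 16T/(πd³) is largest where d is smallest — segment AB (d = 126 mm).
τ_max = 16·68800/(π·(0.126)³) = 1.752×10^8 Pa.

25.4 ksi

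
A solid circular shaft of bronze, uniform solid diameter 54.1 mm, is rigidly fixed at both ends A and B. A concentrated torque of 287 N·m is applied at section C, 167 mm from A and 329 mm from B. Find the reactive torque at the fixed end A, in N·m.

With uniform GJ and both ends fixed, compatibility θ_AC = θ_CB gives T_A·a = T_B·b, together with T_A + T_B = T₀.
T_A = T₀·b/(a+b) = 287.0·329/496.0 = 190.4 N·m; T_B = 96.63 N·m.

190 N·m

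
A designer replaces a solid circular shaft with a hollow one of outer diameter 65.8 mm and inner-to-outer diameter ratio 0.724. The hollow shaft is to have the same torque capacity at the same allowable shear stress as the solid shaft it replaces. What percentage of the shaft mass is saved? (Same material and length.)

Equal τ_max and T ⇒ the solid shaft needs d_s³ = d_o³(1−k⁴), so d_s = 65.8·(1−0.724⁴)^(1/3) = 59.12 mm.
Area ratio A_h/A_s = d_o²(1−k²)/d_s² = (1−k²)/(1−k⁴)^(2/3) = 0.5895.
Mass saving = 1 − 0.5895 = 41.1 %.

41.1 %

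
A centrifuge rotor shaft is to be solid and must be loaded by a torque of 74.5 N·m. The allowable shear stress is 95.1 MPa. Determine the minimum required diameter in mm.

15.9 mm

For a solid shaft τ_max = 16T/(πd³), so d = (16T/(π τ_allow))^(1/3) = (16·74.50/(π·9.51×10^7))^(1/3) = 0.01586 m.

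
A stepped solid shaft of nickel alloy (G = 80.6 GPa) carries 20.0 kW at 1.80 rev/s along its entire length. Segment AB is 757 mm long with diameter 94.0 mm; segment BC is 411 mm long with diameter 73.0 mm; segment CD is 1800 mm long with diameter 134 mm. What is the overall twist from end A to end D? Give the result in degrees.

0.381°

ω = 2π·1.80 = 11.31 rad/s, so T = P/ω = 20.0×10³ / 11.31 = 1768 N·m.
J_AB = π(0.0940)⁴/32 = 7.66×10^-6 m⁴; J_BC = π(0.0730)⁴/32 = 2.79×10^-6 m⁴; J_CD = π(0.134)⁴/32 = 3.17×10^-5 m⁴.
θ = (T/G)·Σ L_i/J_i = (1768/80.6×10⁹)·(0.757/7.66×10^-6 + 0.411/2.79×10^-6 + 1.80/3.17×10^-5) = 6.649×10^-3 rad.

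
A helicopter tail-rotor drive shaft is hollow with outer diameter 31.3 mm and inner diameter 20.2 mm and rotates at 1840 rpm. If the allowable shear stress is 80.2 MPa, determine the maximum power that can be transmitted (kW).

76.9 kW

J = π(d_o⁴ − d_i⁴)/32 = π(0.0313⁴ − 0.0202⁴)/32 = 7.788×10^-8 m⁴.
T_max = τ_allow·J/r = 8.02×10^7 × 7.788×10^-8 / 0.0157 = 399.1 N·m.
ω = 2π·1840/60 = 192.7 rad/s, so P_max = T_max·ω = 7.690×10^4 W.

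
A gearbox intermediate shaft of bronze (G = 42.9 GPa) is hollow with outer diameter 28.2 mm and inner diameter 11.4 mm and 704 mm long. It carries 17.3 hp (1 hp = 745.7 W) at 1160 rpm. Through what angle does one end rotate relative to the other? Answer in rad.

0.0288 rad

ω = 2π·1160/60 = 121.5 rad/s, so T = P/ω = 17.3×745.7 / 121.5 = 106.2 N·m.
J = π(d_o⁴ − d_i⁴)/32 = π(0.0282⁴ − 0.0114⁴)/32 = 6.043×10^-8 m⁴.
θ = T·L/(G·J) = 106.2 × 0.704 / (42.9×10⁹ × 6.043×10^-8) = 0.02884 rad.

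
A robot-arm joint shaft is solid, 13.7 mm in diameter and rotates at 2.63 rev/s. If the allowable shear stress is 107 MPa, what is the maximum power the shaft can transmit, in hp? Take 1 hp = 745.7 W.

J = πd⁴/32 = π(0.0137)⁴/32 = 3.458×10^-9 m⁴.
T_max = τ_allow·J/r = 1.07×10^8 × 3.458×10^-9 / 0.00685 = 54.02 N·m.
ω = 2π·2.63 = 16.52 rad/s, so P_max = T_max·ω = 892.7 W.

1.20 hp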